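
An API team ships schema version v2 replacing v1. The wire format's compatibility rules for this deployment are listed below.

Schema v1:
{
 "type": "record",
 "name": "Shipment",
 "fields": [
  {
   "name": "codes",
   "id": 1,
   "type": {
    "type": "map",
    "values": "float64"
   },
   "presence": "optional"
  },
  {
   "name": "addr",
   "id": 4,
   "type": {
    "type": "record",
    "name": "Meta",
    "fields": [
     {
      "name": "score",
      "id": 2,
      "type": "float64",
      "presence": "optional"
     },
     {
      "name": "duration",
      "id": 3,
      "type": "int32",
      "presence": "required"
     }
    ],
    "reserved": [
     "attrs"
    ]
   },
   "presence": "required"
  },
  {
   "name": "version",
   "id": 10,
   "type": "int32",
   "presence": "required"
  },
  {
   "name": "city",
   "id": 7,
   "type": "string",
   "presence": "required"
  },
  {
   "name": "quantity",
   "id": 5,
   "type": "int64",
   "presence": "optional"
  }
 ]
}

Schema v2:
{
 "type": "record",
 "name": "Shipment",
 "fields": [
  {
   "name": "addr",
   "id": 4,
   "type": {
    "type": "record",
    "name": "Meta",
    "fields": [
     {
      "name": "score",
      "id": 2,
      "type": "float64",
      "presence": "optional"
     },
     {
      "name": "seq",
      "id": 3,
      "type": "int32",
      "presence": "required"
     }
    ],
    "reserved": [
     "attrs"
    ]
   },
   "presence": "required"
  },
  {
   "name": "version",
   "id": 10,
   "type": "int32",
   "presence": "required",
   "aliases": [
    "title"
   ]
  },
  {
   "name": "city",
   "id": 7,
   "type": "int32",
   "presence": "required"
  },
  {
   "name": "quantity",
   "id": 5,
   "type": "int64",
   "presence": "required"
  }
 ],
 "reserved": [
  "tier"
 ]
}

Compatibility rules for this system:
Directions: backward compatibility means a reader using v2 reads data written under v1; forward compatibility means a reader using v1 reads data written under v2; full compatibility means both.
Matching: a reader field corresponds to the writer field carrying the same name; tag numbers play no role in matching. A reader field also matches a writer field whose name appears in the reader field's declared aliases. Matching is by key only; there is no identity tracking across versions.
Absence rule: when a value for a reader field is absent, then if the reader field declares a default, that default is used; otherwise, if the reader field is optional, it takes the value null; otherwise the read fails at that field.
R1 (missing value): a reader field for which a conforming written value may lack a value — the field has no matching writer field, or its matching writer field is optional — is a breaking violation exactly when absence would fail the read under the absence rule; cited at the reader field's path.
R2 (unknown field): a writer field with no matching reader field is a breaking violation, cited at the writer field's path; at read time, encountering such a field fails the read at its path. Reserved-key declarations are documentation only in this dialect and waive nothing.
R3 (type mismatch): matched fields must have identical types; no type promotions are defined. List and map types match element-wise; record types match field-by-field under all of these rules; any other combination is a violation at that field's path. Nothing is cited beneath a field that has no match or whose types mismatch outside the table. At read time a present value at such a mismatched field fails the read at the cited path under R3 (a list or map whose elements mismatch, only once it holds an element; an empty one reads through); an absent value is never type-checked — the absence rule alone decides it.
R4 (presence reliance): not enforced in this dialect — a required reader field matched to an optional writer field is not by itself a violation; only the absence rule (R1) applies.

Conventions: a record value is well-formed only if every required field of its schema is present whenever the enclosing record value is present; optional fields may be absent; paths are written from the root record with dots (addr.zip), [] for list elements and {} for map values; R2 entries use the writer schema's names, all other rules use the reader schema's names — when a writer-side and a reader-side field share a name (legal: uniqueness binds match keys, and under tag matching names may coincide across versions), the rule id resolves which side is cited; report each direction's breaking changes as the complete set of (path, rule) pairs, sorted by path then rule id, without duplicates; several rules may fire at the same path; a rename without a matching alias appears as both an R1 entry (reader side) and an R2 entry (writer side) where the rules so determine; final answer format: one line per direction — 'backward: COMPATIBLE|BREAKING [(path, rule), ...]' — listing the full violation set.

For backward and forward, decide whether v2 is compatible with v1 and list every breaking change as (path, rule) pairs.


backward: BREAKING [(addr.duration, R2), (addr.seq, R1), (city, R3), (codes, R2), (quantity, R1)]; forward: BREAKING [(addr.duration, R1), (addr.seq, R2), (city, R3)]

in Shipment below, arrows point writer -> reader
checking backward for Shipment: reader v2 against writer v1:
  addr <- addr (Meta -> Meta, writer required)
  version <- version (int32 -> int32, writer required)
  city <- city (string -> int32, writer required)
  quantity <- quantity (int64 -> int64, writer optional)
  writer codes: unknown to reader
  addr.score <- addr.score (float64 -> float64, writer optional)
  addr.seq has no writer counterpart
  writer addr.duration: unknown to reader
  breaking: (addr.duration, R2)
  breaking: (addr.seq, R1)
  breaking: (city, R3)
  breaking: (codes, R2)
  breaking: (quantity, R1)
  backward on Shipment therefore BREAKING (5)
checking forward for Shipment: reader v1 against writer v2:
  codes has no writer counterpart
  addr <- addr (Meta -> Meta, writer required)
  version <- version (int32 -> int32, writer required)
  city <- city (int32 -> string, writer required)
  quantity <- quantity (int64 -> int64, writer required)
  addr.score <- addr.score (float64 -> float64, writer optional)
  addr.duration has no writer counterpart
  writer addr.seq: unknown to reader
  breaking: (addr.duration, R1)
  breaking: (addr.seq, R2)
  breaking: (city, R3)
  forward on Shipment therefore BREAKING (3)


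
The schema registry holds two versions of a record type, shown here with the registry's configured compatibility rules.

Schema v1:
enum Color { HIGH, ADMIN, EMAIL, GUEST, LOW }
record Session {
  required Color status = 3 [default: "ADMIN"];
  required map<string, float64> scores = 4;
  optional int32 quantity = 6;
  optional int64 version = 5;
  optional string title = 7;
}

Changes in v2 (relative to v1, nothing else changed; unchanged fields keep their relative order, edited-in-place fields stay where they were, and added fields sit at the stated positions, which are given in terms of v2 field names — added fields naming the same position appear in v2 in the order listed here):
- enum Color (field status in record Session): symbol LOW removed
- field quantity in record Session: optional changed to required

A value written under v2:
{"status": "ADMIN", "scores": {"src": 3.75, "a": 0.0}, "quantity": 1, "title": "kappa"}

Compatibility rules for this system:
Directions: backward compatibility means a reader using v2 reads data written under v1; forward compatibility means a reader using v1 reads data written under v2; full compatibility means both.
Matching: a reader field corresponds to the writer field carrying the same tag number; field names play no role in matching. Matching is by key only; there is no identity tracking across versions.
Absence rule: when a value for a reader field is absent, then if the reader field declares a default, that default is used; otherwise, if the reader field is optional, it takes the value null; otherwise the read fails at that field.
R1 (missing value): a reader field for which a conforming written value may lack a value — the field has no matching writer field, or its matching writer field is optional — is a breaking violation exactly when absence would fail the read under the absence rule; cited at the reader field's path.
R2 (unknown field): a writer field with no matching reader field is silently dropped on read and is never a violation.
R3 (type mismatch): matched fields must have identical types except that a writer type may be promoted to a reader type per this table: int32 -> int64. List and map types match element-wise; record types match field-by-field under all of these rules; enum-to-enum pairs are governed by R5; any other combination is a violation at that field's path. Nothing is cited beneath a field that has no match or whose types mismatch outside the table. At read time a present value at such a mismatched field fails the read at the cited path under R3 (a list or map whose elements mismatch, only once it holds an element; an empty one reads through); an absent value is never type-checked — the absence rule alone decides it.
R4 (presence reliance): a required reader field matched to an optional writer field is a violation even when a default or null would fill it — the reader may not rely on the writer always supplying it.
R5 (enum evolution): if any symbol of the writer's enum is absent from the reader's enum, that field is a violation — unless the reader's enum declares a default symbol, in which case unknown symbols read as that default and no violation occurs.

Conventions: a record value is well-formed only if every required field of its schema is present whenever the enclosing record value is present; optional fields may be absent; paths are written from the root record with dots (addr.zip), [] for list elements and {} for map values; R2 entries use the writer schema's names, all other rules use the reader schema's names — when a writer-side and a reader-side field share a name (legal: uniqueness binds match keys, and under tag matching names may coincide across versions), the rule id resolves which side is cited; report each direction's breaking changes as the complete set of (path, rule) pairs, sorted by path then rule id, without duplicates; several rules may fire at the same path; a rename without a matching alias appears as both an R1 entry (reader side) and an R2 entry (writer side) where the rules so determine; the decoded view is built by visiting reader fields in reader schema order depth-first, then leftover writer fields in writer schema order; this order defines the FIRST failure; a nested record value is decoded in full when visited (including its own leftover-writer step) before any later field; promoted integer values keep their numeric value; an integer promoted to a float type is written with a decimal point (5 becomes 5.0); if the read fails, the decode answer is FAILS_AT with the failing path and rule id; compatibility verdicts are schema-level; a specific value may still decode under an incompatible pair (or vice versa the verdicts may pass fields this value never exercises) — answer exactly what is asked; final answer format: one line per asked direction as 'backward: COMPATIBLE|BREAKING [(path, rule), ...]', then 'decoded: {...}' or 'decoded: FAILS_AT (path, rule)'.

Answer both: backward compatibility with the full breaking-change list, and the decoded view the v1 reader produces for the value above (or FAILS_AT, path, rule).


backward: BREAKING [(quantity, R1), (quantity, R4), (status, R5)]; decoded: {"status": "ADMIN", "scores": {"src": 3.75, "a": 0.0}, "quantity": 1, "version": null, "title": "kappa"}

in Session below, arrows point writer -> reader
backward for Session (reader v2, writer v1):
  status <- status (Color -> Color, writer required)
  scores <- scores (map<string, float64> -> map<string, float64>, writer required)
  quantity <- quantity (int32 -> int32, writer optional)
  version <- version (int64 -> int64, writer optional)
  title <- title (string -> string, writer optional)
  R1 fires at quantity
  R4 fires at quantity
  R5 fires at status
  backward on Session therefore BREAKING (3)
decode (reader v1):
  status := "ADMIN"
  scores := {"src": 3.75, "a": 0.0}
  quantity := 1
  version := null (missing; optional => null)
  title := "kappa"
  => decoded: {"status": "ADMIN", "scores": {"src": 3.75, "a": 0.0}, "quantity": 1, "version": null, "title": "kappa"}


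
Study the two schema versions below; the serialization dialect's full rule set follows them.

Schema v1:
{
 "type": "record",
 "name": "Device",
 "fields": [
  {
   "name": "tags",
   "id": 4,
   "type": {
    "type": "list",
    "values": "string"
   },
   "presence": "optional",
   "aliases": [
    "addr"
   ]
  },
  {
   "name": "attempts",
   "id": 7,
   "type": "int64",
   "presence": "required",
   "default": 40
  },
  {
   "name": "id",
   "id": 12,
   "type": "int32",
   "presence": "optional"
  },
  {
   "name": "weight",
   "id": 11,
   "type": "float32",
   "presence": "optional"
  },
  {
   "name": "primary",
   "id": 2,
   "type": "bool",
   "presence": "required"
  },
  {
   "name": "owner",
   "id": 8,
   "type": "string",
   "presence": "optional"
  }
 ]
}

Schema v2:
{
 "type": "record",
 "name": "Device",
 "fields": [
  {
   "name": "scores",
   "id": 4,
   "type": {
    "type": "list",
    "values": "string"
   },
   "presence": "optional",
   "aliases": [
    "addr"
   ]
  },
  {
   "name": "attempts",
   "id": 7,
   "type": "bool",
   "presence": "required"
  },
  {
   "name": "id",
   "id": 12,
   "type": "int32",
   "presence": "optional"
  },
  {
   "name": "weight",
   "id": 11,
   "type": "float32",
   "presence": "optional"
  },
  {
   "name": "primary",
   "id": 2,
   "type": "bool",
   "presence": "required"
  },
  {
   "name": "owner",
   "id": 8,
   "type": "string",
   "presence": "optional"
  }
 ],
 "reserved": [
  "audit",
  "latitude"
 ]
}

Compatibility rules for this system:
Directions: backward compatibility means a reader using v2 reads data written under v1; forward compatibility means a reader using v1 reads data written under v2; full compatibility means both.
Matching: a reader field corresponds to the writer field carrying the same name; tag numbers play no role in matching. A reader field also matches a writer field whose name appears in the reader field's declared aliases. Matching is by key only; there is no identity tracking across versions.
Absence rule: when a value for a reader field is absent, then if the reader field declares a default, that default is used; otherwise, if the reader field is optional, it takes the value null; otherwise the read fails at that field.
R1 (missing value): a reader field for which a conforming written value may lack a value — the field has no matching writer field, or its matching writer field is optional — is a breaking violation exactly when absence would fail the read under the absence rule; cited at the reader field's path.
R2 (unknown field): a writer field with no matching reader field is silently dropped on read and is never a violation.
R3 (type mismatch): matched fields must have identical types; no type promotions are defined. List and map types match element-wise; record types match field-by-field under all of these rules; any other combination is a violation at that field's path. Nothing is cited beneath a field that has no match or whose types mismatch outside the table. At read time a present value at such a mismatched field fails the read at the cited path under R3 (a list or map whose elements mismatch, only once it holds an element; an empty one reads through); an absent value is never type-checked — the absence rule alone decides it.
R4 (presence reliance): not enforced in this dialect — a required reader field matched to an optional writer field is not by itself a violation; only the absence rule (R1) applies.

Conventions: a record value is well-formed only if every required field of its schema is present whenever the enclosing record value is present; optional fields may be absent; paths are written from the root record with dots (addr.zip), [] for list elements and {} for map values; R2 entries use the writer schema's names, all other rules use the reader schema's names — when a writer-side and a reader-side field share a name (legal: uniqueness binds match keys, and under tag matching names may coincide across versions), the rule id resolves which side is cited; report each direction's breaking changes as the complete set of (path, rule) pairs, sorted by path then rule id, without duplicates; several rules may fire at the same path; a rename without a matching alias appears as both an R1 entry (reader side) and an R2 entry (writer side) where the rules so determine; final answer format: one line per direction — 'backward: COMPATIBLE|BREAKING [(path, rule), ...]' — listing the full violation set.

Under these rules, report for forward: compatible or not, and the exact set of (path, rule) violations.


forward: BREAKING [(attempts, R3)]

in Device below, arrows point writer -> reader
forward pass over Device, reader schema v1, writer schema v2:
  tags: no writer match
  attempts: paired with writer attempts (bool -> int64; writer required)
  id: paired with writer id (int32 -> int32; writer optional)
  weight: paired with writer weight (float32 -> float32; writer optional)
  primary: paired with writer primary (bool -> bool; writer required)
  owner: paired with writer owner (string -> string; writer optional)
  writer field scores has no reader counterpart
  violation R3 at attempts
  forward on Device therefore BREAKING (1)
remaining Device differences; none change what is asked:
  renamed field tags to scores in record Device -> fires no rule on Device, leaving the asked answer as it is


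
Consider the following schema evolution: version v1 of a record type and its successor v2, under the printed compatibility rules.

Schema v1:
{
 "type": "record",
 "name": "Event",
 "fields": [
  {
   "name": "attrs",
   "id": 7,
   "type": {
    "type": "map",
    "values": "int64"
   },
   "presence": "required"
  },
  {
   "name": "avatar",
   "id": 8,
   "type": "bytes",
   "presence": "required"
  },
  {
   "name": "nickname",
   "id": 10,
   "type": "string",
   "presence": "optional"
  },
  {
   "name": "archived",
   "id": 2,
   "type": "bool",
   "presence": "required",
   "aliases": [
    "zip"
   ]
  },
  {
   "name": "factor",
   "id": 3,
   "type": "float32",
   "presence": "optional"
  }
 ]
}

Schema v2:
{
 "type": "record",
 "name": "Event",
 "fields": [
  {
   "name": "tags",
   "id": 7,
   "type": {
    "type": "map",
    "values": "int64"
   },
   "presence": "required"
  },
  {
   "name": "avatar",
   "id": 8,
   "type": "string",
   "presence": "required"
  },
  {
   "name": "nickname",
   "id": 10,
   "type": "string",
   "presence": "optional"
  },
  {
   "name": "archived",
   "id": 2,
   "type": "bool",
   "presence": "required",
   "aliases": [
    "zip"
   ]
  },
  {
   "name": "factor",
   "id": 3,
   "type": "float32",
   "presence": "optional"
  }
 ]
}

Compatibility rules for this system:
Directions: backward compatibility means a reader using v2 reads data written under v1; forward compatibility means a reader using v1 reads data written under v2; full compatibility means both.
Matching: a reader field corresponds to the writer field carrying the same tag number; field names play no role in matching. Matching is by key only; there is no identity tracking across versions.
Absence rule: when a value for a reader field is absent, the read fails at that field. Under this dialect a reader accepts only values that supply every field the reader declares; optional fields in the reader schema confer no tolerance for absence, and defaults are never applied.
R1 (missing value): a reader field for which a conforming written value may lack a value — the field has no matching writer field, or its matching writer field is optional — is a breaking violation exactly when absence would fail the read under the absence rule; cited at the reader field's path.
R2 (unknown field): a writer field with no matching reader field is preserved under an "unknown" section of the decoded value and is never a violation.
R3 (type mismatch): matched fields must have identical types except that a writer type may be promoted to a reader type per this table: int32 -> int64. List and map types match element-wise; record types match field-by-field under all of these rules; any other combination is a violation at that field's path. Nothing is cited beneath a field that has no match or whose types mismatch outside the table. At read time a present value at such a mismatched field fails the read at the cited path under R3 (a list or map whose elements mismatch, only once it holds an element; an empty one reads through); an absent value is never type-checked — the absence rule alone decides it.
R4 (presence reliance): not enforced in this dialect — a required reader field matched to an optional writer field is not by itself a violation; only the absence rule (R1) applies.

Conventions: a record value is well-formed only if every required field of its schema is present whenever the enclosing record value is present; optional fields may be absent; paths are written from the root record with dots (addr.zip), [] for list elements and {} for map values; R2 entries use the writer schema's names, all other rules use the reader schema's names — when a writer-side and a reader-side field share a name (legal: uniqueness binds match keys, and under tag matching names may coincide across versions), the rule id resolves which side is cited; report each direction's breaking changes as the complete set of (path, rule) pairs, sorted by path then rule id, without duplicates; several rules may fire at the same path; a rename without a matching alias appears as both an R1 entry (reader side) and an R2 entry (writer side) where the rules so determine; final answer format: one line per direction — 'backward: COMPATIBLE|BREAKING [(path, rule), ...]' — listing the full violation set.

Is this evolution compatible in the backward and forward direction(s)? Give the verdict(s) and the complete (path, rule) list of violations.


backward: BREAKING [(avatar, R3), (factor, R1), (nickname, R1)]; forward: BREAKING [(avatar, R3), (factor, R1), (nickname, R1)]

the writer's type comes first in each Event pair
backward pass over Event, reader schema v2, writer schema v1:
  tags <- attrs (map<string, int64> -> map<string, int64>, writer required)
  avatar <- avatar (bytes -> string, writer required)
  nickname <- nickname (string -> string, writer optional)
  archived <- archived (bool -> bool, writer required)
  factor <- factor (float32 -> float32, writer optional)
  violation R3 at avatar
  violation R1 at factor
  violation R1 at nickname
  backward on Event therefore BREAKING (3)
forward pass over Event, reader schema v1, writer schema v2:
  attrs <- tags (map<string, int64> -> map<string, int64>, writer required)
  avatar <- avatar (string -> bytes, writer required)
  nickname <- nickname (string -> string, writer optional)
  archived <- archived (bool -> bool, writer required)
  factor <- factor (float32 -> float32, writer optional)
  violation R3 at avatar
  violation R1 at factor
  violation R1 at nickname
  forward on Event therefore BREAKING (3)


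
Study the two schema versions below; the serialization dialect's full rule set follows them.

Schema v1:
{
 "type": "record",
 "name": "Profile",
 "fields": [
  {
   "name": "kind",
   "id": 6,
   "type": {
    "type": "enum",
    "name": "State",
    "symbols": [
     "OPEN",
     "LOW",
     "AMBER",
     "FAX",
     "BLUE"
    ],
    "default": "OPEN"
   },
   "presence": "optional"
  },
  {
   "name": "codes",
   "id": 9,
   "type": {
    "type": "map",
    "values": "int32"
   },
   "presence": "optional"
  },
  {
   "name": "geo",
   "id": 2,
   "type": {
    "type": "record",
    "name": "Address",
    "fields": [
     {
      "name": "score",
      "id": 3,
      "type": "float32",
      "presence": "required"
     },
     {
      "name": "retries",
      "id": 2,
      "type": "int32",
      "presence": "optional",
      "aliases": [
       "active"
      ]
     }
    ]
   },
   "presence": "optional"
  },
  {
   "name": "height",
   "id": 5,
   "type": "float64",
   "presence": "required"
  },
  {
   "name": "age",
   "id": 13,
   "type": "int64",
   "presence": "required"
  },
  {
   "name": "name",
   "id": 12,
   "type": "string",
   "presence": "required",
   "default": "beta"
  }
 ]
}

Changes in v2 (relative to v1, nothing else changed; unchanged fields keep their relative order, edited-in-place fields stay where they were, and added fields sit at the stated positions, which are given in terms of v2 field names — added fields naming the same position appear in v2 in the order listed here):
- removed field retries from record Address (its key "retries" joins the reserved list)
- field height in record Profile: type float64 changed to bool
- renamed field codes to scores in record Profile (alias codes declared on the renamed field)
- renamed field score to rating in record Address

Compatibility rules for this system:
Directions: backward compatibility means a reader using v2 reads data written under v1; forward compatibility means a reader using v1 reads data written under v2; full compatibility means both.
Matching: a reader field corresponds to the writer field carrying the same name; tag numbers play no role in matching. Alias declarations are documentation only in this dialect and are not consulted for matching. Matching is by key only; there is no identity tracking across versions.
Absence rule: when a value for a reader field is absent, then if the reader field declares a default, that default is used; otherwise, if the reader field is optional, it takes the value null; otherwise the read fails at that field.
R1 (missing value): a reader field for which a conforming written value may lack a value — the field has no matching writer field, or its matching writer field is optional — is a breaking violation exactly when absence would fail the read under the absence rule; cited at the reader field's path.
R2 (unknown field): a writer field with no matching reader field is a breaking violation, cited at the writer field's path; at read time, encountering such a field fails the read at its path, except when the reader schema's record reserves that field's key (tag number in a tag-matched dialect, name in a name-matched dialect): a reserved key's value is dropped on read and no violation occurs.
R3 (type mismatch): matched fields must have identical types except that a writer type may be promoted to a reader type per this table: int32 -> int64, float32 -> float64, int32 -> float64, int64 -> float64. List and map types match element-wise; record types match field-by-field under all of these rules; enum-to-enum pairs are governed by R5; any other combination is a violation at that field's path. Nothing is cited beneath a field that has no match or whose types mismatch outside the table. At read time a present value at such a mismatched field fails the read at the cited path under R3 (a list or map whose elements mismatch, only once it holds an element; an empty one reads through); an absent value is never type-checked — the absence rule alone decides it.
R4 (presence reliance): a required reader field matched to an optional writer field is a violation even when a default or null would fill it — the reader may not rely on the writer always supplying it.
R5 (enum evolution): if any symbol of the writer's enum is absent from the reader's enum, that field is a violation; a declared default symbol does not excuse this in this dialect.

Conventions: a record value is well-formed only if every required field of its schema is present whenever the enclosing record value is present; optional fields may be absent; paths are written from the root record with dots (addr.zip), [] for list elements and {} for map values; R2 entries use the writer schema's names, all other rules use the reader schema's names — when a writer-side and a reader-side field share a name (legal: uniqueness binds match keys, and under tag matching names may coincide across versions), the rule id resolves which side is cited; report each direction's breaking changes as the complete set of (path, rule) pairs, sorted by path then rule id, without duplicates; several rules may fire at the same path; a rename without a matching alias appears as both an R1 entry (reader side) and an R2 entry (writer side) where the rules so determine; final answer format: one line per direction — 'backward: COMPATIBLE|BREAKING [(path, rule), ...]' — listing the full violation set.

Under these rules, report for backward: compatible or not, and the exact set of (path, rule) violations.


backward: BREAKING [(codes, R2), (geo.rating, R1), (geo.score, R2), (height, R3)]

the writer's type comes first in each Profile pair
backward analysis of Profile with v2 as reader and v1 as writer:
  kind: State -> State, writer optional; from kind
  no writer field matches reader scores
  geo: Address -> Address, writer optional; from geo
  height: float64 -> bool, writer required; from height
  age: int64 -> int64, writer required; from age
  name: string -> string, writer required; from name
  writer codes: unknown to reader
  no writer field matches reader geo.rating
  writer geo.score: unknown to reader
  writer geo.retries: unknown to reader
  R2 fires at codes
  R1 fires at geo.rating
  R2 fires at geo.score
  R3 fires at height
  => backward: BREAKING (4)
diffs on Profile not affecting the asked answer:
  removed field retries from record Address (its key "retries" joins the reserved list) -> no rule fires on it in Profile's dialect; the asked verdict holds


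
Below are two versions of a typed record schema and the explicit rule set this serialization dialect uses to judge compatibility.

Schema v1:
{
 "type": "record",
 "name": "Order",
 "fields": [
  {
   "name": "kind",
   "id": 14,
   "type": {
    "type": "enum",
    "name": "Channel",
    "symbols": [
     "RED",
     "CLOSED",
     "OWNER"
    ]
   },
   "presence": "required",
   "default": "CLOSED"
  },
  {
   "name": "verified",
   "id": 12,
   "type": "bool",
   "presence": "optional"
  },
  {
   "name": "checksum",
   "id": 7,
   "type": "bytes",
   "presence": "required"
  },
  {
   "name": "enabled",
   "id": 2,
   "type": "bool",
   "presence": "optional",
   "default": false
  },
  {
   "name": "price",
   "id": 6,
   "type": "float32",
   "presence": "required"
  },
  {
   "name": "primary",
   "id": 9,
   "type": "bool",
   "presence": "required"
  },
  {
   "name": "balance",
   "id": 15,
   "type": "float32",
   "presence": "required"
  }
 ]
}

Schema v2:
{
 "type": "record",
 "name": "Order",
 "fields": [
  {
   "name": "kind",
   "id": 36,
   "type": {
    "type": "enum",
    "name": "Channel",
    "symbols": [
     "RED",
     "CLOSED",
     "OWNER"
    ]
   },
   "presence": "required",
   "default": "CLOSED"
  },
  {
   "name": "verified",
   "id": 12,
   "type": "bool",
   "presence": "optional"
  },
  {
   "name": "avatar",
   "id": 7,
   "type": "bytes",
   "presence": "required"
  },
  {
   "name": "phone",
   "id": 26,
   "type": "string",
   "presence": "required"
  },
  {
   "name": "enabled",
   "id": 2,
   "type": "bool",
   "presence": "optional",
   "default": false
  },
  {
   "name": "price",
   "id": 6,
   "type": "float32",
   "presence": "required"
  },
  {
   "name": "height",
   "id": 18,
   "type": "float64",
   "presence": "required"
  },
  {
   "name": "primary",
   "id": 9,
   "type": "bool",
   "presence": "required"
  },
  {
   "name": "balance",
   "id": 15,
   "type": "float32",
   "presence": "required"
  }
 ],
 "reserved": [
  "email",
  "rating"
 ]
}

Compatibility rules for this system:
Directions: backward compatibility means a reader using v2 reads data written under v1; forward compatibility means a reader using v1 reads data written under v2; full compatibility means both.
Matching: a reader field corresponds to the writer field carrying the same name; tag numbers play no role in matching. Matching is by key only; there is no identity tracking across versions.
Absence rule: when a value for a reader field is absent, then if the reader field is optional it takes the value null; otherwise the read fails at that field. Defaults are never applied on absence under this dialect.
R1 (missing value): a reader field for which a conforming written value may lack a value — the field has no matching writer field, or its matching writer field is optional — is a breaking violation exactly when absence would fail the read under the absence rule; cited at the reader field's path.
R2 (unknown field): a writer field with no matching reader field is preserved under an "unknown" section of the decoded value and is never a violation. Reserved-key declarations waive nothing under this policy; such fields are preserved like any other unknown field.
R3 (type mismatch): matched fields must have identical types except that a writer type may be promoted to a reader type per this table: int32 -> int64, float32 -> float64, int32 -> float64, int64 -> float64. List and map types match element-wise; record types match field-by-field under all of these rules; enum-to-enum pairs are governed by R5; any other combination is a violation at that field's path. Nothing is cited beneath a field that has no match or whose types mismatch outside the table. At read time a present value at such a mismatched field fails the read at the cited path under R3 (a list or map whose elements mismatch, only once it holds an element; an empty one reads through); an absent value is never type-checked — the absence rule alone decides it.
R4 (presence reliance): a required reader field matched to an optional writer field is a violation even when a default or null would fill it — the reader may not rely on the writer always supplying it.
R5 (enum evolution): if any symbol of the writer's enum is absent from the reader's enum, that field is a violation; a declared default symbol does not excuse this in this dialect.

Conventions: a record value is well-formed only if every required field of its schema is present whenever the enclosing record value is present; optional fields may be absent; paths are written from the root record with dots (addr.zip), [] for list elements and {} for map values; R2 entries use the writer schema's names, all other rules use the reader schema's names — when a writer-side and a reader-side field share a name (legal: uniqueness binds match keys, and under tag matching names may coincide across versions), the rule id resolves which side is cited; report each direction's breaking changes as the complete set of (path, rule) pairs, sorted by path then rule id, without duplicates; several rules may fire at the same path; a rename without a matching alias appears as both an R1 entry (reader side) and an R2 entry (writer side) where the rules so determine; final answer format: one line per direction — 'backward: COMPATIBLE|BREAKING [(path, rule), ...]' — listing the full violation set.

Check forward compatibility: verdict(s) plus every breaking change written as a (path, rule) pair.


forward: BREAKING [(checksum, R1)]

in Order below, arrows point writer -> reader
checking forward for Order: reader v1 against writer v2:
  kind <- kind (Channel -> Channel, writer required)
  verified <- verified (bool -> bool, writer optional)
  no writer field matches reader checksum
  enabled <- enabled (bool -> bool, writer optional)
  price <- price (float32 -> float32, writer required)
  primary <- primary (bool -> bool, writer required)
  balance <- balance (float32 -> float32, writer required)
  leftover writer field: avatar
  leftover writer field: phone
  leftover writer field: height
  breaking: (checksum, R1)
  => forward verdict for Order: BREAKING, 1 violation(s)
the rest of the Order diff is inert for this question:
  added field height to record Order: required float64, tag 18 (in v2 it sits immediately before primary) -> fires only in the backward direction of Order, which is not asked here
  added field phone to record Order: required string, tag 26 (in v2 it sits immediately before enabled) -> fires only in the backward direction of Order, which is not asked here
  field kind in record Order: tag 14 changed to 36 -> inert for the asked Order verdict: nothing fires


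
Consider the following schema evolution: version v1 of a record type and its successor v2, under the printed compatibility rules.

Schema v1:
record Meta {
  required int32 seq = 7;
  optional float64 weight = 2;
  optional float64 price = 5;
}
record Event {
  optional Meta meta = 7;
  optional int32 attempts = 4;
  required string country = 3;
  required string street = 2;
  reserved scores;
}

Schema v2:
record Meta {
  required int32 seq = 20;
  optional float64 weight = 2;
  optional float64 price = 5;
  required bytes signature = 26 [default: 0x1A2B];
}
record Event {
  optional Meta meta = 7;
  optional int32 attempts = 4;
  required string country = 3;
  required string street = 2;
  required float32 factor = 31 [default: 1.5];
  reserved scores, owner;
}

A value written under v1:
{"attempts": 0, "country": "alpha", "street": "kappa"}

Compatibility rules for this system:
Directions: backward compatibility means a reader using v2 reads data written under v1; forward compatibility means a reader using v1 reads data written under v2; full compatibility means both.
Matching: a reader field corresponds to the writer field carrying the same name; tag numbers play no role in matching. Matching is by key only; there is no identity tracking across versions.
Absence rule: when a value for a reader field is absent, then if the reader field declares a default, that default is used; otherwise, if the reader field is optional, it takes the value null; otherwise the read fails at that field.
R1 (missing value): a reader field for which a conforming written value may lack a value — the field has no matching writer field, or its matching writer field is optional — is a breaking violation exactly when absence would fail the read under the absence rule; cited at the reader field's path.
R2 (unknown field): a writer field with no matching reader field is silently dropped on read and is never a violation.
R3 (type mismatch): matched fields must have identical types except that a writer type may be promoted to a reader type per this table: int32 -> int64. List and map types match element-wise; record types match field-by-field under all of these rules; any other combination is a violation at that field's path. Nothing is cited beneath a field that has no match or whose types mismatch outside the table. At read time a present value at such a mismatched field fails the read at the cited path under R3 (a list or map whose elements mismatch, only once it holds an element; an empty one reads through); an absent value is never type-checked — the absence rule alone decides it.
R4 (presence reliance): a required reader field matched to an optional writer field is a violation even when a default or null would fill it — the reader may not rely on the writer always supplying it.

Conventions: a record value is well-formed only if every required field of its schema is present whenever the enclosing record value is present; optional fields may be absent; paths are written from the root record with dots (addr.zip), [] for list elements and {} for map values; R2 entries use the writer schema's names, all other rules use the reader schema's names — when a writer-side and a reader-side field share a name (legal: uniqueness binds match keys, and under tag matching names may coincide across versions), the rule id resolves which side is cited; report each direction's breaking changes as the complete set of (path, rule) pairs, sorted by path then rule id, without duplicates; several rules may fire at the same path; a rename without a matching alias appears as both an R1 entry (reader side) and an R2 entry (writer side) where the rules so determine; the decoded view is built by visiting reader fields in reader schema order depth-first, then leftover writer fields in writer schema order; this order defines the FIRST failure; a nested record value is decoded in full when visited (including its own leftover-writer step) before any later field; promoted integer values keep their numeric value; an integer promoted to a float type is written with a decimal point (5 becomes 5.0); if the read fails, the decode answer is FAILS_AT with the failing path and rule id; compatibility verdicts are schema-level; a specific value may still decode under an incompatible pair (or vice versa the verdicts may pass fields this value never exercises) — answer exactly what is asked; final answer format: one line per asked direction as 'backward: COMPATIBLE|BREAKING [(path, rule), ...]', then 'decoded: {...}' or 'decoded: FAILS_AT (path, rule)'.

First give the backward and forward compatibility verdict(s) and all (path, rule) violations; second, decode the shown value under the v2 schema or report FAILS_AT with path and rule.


in Event below, arrows point writer -> reader
checking backward for Event: reader v2 against writer v1:
  meta <- meta (Meta -> Meta, writer optional)
  attempts <- attempts (int32 -> int32, writer optional)
  country <- country (string -> string, writer required)
  street <- street (string -> string, writer required)
  factor: no writer match
  meta.seq <- meta.seq (int32 -> int32, writer required)
  meta.weight <- meta.weight (float64 -> float64, writer optional)
  meta.price <- meta.price (float64 -> float64, writer optional)
  meta.signature: no writer match
  => backward: COMPATIBLE
checking forward for Event: reader v1 against writer v2:
  meta <- meta (Meta -> Meta, writer optional)
  attempts <- attempts (int32 -> int32, writer optional)
  country <- country (string -> string, writer required)
  street <- street (string -> string, writer required)
  factor (writer side), unknown to reader
  meta.seq <- meta.seq (int32 -> int32, writer required)
  meta.weight <- meta.weight (float64 -> float64, writer optional)
  meta.price <- meta.price (float64 -> float64, writer optional)
  meta.signature (writer side), unknown to reader
  => forward: COMPATIBLE
decoding the Event value with the v2 reader:
  meta := null (absent, optional -> null)
  attempts := 0
  country := "alpha"
  street := "kappa"
  factor := 1.5 (absent -> default)
  => decoded: {"meta": null, "attempts": 0, "country": "alpha", "street": "kappa", "factor": 1.5}

backward: COMPATIBLE []; forward: COMPATIBLE []; decoded: {"meta": null, "attempts": 0, "country": "alpha", "street": "kappa", "factor": 1.5}
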